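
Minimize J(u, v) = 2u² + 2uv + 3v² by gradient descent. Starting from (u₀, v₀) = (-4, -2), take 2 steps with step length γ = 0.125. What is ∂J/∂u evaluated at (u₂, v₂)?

-2.5

∇J = (4u + 2v, 2u + 6v)
Step 1: at (-4, -2), ∇J = (-20, -20) → (-4, -2) − 0.125·(-20, -20) = (-1.5, 0.5)
Step 2: at (-1.5, 0.5), ∇J = (-5, 0) → (-1.5, 0.5) − 0.125·(-5, 0) = (-0.875, 0.5)
∂J/∂u at (-0.875, 0.5) = -2.5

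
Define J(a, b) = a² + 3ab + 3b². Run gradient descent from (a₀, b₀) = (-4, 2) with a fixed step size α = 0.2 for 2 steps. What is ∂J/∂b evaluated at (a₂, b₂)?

∇J = (2a + 3b, 3a + 6b)
Step 1: at (-4, 2), ∇J = (-2, 0) → (-4, 2) − 0.2·(-2, 0) = (-3.6, 2)
Step 2: at (-3.6, 2), ∇J = (-1.2, 1.2) → (-3.6, 2) − 0.2·(-1.2, 1.2) = (-3.36, 1.76)
∂J/∂b at (-3.36, 1.76) = 0.48

0.48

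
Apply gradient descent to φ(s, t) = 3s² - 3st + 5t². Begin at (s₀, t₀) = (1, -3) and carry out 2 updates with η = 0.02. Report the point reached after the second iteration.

(0.4756, -1.83)

∇φ = (6s - 3t, -3s + 10t)
Step 1: at (1, -3), ∇φ = (15, -33) → (1, -3) − 0.02·(15, -33) = (0.7, -2.34)
Step 2: at (0.7, -2.34), ∇φ = (11.22, -25.5) → (0.7, -2.34) − 0.02·(11.22, -25.5) = (0.4756, -1.83)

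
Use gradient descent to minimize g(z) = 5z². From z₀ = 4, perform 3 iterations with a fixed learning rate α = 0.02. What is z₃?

2.048

g′(z) = 10z
z₁ = 4 − 0.02·40 = 3.2
z₂ = 3.2 − 0.02·32 = 2.56
z₃ = 2.56 − 0.02·25.6 = 2.048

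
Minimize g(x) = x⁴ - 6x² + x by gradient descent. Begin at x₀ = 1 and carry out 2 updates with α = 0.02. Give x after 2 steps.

1.27507648

g′(x) = 4x³ - 12x + 1
x₁ = 1 − 0.02·(-7) = 1.14
x₂ = 1.14 − 0.02·(-6.753824) = 1.27507648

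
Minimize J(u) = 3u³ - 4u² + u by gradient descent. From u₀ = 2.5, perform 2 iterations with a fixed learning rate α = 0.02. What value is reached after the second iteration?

J′(u) = 9u² - 8u + 1
Step 1: J′(2.5) = 37.25; u₁ = 2.5 − 0.02·37.25 = 1.755
Step 2: J′(1.755) = 14.680225; u₂ = 1.755 − 0.02·14.680225 = 1.4613955

1.4613955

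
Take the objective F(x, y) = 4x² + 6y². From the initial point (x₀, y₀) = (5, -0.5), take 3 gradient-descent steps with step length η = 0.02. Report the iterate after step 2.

∇F = (8x, 12y)
Step 1: at (5, -0.5), ∇F = (40, -6) → (5, -0.5) − 0.02·(40, -6) = (4.2, -0.38)
Step 2: at (4.2, -0.38), ∇F = (33.6, -4.56) → (4.2, -0.38) − 0.02·(33.6, -4.56) = (3.528, -0.2888)

(3.528, -0.2888)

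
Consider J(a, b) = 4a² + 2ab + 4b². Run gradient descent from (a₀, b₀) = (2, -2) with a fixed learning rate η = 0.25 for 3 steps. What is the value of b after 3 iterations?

∇J = (8a + 2b, 2a + 8b)
Step 1: at (2, -2), ∇J = (12, -12) → (2, -2) − 0.25·(12, -12) = (-1, 1)
Step 2: at (-1, 1), ∇J = (-6, 6) → (-1, 1) − 0.25·(-6, 6) = (0.5, -0.5)
Step 3: at (0.5, -0.5), ∇J = (3, -3) → (0.5, -0.5) − 0.25·(3, -3) = (-0.25, 0.25)
b = 0.25

0.25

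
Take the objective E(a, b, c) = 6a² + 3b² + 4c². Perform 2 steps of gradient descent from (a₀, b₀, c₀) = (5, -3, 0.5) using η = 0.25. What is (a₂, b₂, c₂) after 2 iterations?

∇E = (12a, 6b, 8c)
Step 1: at (5, -3, 0.5), ∇E = (60, -18, 4) → (5, -3, 0.5) − 0.25·(60, -18, 4) = (-10, 1.5, -0.5)
Step 2: at (-10, 1.5, -0.5), ∇E = (-120, 9, -4) → (-10, 1.5, -0.5) − 0.25·(-120, 9, -4) = (20, -0.75, 0.5)

(20, -0.75, 0.5)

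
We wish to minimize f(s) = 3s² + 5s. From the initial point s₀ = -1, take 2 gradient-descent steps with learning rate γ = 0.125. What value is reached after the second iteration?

-0.84375

f′(s) = 6s + 5
s₁ = -1 − 0.125·(-1) = -0.875
s₂ = -0.875 − 0.125·(-0.25) = -0.84375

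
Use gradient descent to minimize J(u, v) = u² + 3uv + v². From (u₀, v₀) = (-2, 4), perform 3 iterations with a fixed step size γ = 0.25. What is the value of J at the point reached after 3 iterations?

-34.3310546875

∇J = (2u + 3v, 3u + 2v)
(u₁, v₁) = (-2, 4) − 0.25·(8, 2) = (-4, 3.5)
(u₂, v₂) = (-4, 3.5) − 0.25·(2.5, -5) = (-4.625, 4.75)
(u₃, v₃) = (-4.625, 4.75) − 0.25·(5, -4.375) = (-5.875, 5.84375)
J(-5.875, 5.84375) = -34.3310546875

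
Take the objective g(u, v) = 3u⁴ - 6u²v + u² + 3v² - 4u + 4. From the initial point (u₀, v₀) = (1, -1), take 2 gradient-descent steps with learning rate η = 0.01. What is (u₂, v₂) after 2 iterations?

(0.66508576, -0.790696)

∇g = (12u³ - 12uv + 2u - 4, -6u² + 6v)
Step 1: at (1, -1), ∇g = (22, -12) → (1, -1) − 0.01·(22, -12) = (0.78, -0.88)
Step 2: at (0.78, -0.88), ∇g = (11.491424, -8.9304) → (0.78, -0.88) − 0.01·(11.491424, -8.9304) = (0.66508576, -0.790696)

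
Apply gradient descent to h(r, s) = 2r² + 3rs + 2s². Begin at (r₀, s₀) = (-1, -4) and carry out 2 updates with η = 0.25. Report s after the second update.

∇h = (4r + 3s, 3r + 4s)
(r₁, s₁) = (-1, -4) − 0.25·(-16, -19) = (3, 0.75)
(r₂, s₂) = (3, 0.75) − 0.25·(14.25, 12) = (-0.5625, -2.25)
s = -2.25

-2.25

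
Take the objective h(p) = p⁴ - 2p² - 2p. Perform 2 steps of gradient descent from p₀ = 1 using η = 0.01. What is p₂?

h′(p) = 4p³ - 4p - 2
Step 1: h′(1) = -2; p₁ = 1 − 0.01·(-2) = 1.02
Step 2: h′(1.02) = -1.835168; p₂ = 1.02 − 0.01·(-1.835168) = 1.03835168

1.03835168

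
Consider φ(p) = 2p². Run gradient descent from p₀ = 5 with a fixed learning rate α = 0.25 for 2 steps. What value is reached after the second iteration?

0

φ′(p) = 4p
p₁ = 5 − 0.25·20 = 0
p₂ = 0 − 0.25·0 = 0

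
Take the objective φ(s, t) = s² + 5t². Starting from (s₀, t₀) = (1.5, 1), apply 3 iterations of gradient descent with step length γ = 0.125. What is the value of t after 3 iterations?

∇φ = (2s, 10t)
(s₁, t₁) = (1.5, 1) − 0.125·(3, 10) = (1.125, -0.25)
(s₂, t₂) = (1.125, -0.25) − 0.125·(2.25, -2.5) = (0.84375, 0.0625)
(s₃, t₃) = (0.84375, 0.0625) − 0.125·(1.6875, 0.625) = (0.6328125, -0.015625)
t = -0.015625

-0.015625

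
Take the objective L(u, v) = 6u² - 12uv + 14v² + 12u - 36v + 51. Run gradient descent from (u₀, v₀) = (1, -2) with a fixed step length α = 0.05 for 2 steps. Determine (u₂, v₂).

(0.76, -0.32)

∇L = (12u - 12v + 12, -12u + 28v - 36)
(u₁, v₁) = (1, -2) − 0.05·(48, -104) = (-1.4, 3.2)
(u₂, v₂) = (-1.4, 3.2) − 0.05·(-43.2, 70.4) = (0.76, -0.32)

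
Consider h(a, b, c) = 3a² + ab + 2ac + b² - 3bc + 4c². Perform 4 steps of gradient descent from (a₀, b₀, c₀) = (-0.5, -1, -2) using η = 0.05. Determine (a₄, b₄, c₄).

∇h = (6a + b + 2c, a + 2b - 3c, 2a - 3b + 8c)
(a₁, b₁, c₁) = (-0.5, -1, -2) − 0.05·(-8, 3.5, -14) = (-0.1, -1.175, -1.3)
(a₂, b₂, c₂) = (-0.1, -1.175, -1.3) − 0.05·(-4.375, 1.45, -7.075) = (0.11875, -1.2475, -0.94625)
(a₃, b₃, c₃) = (0.11875, -1.2475, -0.94625) − 0.05·(-2.4275, 0.4625, -3.59) = (0.240125, -1.270625, -0.76675)
(a₄, b₄, c₄) = (0.240125, -1.270625, -0.76675) − 0.05·(-1.363375, -0.000875, -1.841875) = (0.30829375, -1.27058125, -0.67465625)

(0.30829375, -1.27058125, -0.67465625)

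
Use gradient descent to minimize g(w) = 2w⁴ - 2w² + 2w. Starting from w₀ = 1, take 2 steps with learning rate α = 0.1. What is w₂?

g′(w) = 8w³ - 4w + 2
w₁ = 1 − 0.1·6 = 0.4
w₂ = 0.4 − 0.1·0.912 = 0.3088

0.3088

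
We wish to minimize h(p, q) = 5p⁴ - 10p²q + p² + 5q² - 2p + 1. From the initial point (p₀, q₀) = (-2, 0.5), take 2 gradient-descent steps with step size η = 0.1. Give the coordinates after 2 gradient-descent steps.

∇h = (20p³ - 20pq + 2p - 2, -10p² + 10q)
(p₁, q₁) = (-2, 0.5) − 0.1·(-146, -35) = (12.6, 4)
(p₂, q₂) = (12.6, 4) − 0.1·(39022.72, -1547.6) = (-3889.672, 158.76)

(-3889.672, 158.76)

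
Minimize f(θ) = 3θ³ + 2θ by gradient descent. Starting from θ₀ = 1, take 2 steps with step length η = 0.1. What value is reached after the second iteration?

-0.309

f′(θ) = 9θ² + 2
Step 1: f′(1) = 11; θ₁ = 1 − 0.1·11 = -0.1
Step 2: f′(-0.1) = 2.09; θ₂ = -0.1 − 0.1·2.09 = -0.309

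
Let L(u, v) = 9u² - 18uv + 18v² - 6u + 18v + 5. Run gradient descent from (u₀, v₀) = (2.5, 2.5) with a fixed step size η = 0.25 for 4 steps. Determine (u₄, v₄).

∇L = (18u - 18v - 6, -18u + 36v + 18)
(u₁, v₁) = (2.5, 2.5) − 0.25·(-6, 63) = (4, -13.25)
(u₂, v₂) = (4, -13.25) − 0.25·(304.5, -531) = (-72.125, 119.5)
(u₃, v₃) = (-72.125, 119.5) − 0.25·(-3455.25, 5618.25) = (791.6875, -1285.0625)
(u₄, v₄) = (791.6875, -1285.0625) − 0.25·(37375.5, -60494.625) = (-8552.1875, 13838.59375)

(-8552.1875, 13838.59375)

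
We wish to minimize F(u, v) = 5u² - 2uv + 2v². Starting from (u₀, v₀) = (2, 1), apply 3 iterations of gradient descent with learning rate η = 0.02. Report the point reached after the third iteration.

(1.121024, 0.960832)

∇F = (10u - 2v, -2u + 4v)
(u₁, v₁) = (2, 1) − 0.02·(18, 0) = (1.64, 1)
(u₂, v₂) = (1.64, 1) − 0.02·(14.4, 0.72) = (1.352, 0.9856)
(u₃, v₃) = (1.352, 0.9856) − 0.02·(11.5488, 1.2384) = (1.121024, 0.960832)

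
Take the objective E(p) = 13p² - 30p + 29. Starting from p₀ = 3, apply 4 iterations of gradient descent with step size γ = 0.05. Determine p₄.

E′(p) = 26p - 30
Step 1: E′(3) = 48; p₁ = 3 − 0.05·48 = 0.6
Step 2: E′(0.6) = -14.4; p₂ = 0.6 − 0.05·(-14.4) = 1.32
Step 3: E′(1.32) = 4.32; p₃ = 1.32 − 0.05·4.32 = 1.104
Step 4: E′(1.104) = -1.296; p₄ = 1.104 − 0.05·(-1.296) = 1.1688

1.1688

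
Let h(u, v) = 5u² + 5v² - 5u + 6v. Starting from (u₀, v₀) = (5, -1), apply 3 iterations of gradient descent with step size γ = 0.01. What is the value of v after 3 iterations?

-0.8916

∇h = (10u - 5, 10v + 6)
Step 1: at (5, -1), ∇h = (45, -4) → (5, -1) − 0.01·(45, -4) = (4.55, -0.96)
Step 2: at (4.55, -0.96), ∇h = (40.5, -3.6) → (4.55, -0.96) − 0.01·(40.5, -3.6) = (4.145, -0.924)
Step 3: at (4.145, -0.924), ∇h = (36.45, -3.24) → (4.145, -0.924) − 0.01·(36.45, -3.24) = (3.7805, -0.8916)
v = -0.8916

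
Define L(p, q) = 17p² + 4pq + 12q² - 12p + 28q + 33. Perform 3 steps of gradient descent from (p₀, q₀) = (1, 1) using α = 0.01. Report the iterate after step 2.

(0.5908, 0.0248)

∇L = (34p + 4q - 12, 4p + 24q + 28)
(p₁, q₁) = (1, 1) − 0.01·(26, 56) = (0.74, 0.44)
(p₂, q₂) = (0.74, 0.44) − 0.01·(14.92, 41.52) = (0.5908, 0.0248)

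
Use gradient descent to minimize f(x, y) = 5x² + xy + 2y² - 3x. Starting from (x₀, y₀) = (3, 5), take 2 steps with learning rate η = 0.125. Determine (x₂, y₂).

(0.359375, 1.1875)

∇f = (10x + y - 3, x + 4y)
(x₁, y₁) = (3, 5) − 0.125·(32, 23) = (-1, 2.125)
(x₂, y₂) = (-1, 2.125) − 0.125·(-10.875, 7.5) = (0.359375, 1.1875)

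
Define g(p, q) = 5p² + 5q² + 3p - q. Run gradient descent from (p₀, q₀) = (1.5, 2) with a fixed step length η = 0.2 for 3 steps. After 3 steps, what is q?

-1.8

∇g = (10p + 3, 10q - 1)
(p₁, q₁) = (1.5, 2) − 0.2·(18, 19) = (-2.1, -1.8)
(p₂, q₂) = (-2.1, -1.8) − 0.2·(-18, -19) = (1.5, 2)
(p₃, q₃) = (1.5, 2) − 0.2·(18, 19) = (-2.1, -1.8)
q = -1.8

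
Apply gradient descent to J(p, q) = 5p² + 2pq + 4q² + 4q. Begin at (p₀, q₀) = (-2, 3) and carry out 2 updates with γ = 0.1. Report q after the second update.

-0.16

∇J = (10p + 2q, 2p + 8q + 4)
(p₁, q₁) = (-2, 3) − 0.1·(-14, 24) = (-0.6, 0.6)
(p₂, q₂) = (-0.6, 0.6) − 0.1·(-4.8, 7.6) = (-0.12, -0.16)
q = -0.16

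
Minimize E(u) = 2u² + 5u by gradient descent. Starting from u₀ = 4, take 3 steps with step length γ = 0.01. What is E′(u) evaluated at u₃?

E′(u) = 4u + 5
Step 1: E′(4) = 21; u₁ = 4 − 0.01·21 = 3.79
Step 2: E′(3.79) = 20.16; u₂ = 3.79 − 0.01·20.16 = 3.5884
Step 3: E′(3.5884) = 19.3536; u₃ = 3.5884 − 0.01·19.3536 = 3.394864
E′(u) at (3.394864) = 18.579456

18.579456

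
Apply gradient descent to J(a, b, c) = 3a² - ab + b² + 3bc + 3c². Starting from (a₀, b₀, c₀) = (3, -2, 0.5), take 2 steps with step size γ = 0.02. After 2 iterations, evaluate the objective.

∇J = (6a - b, -a + 2b + 3c, 3b + 6c)
(a₁, b₁, c₁) = (3, -2, 0.5) − 0.02·(20, -5.5, -3) = (2.6, -1.89, 0.56)
(a₂, b₂, c₂) = (2.6, -1.89, 0.56) − 0.02·(17.49, -4.7, -2.31) = (2.2502, -1.796, 0.6062)
J(2.2502, -1.796, 0.6062) = 20.29340504

20.29340504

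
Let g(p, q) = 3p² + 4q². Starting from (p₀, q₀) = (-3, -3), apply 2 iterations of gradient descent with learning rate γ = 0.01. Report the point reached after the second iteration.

(-2.6508, -2.5392)

∇g = (6p, 8q)
(p₁, q₁) = (-3, -3) − 0.01·(-18, -24) = (-2.82, -2.76)
(p₂, q₂) = (-2.82, -2.76) − 0.01·(-16.92, -22.08) = (-2.6508, -2.5392)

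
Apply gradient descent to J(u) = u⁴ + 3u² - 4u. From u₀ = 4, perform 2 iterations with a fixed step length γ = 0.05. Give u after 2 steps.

181.5784

J′(u) = 4u³ + 6u - 4
Step 1: J′(4) = 276; u₁ = 4 − 0.05·276 = -9.8
Step 2: J′(-9.8) = -3827.568; u₂ = -9.8 − 0.05·(-3827.568) = 181.5784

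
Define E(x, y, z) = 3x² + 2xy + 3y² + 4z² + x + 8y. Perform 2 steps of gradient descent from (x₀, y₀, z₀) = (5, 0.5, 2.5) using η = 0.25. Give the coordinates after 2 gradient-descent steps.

∇E = (6x + 2y + 1, 2x + 6y + 8, 8z)
Step 1: at (5, 0.5, 2.5), ∇E = (32, 21, 20) → (5, 0.5, 2.5) − 0.25·(32, 21, 20) = (-3, -4.75, -2.5)
Step 2: at (-3, -4.75, -2.5), ∇E = (-26.5, -26.5, -20) → (-3, -4.75, -2.5) − 0.25·(-26.5, -26.5, -20) = (3.625, 1.875, 2.5)

(3.625, 1.875, 2.5)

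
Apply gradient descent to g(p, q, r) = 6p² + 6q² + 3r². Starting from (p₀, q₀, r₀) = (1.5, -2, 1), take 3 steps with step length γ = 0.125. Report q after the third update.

∇g = (12p, 12q, 6r)
Step 1: at (1.5, -2, 1), ∇g = (18, -24, 6) → (1.5, -2, 1) − 0.125·(18, -24, 6) = (-0.75, 1, 0.25)
Step 2: at (-0.75, 1, 0.25), ∇g = (-9, 12, 1.5) → (-0.75, 1, 0.25) − 0.125·(-9, 12, 1.5) = (0.375, -0.5, 0.0625)
Step 3: at (0.375, -0.5, 0.0625), ∇g = (4.5, -6, 0.375) → (0.375, -0.5, 0.0625) − 0.125·(4.5, -6, 0.375) = (-0.1875, 0.25, 0.015625)
q = 0.25

0.25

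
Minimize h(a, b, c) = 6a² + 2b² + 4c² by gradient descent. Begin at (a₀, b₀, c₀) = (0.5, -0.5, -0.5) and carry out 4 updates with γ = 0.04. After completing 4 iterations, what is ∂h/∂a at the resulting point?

0.43869696

∇h = (12a, 4b, 8c)
(a₁, b₁, c₁) = (0.5, -0.5, -0.5) − 0.04·(6, -2, -4) = (0.26, -0.42, -0.34)
(a₂, b₂, c₂) = (0.26, -0.42, -0.34) − 0.04·(3.12, -1.68, -2.72) = (0.1352, -0.3528, -0.2312)
(a₃, b₃, c₃) = (0.1352, -0.3528, -0.2312) − 0.04·(1.6224, -1.4112, -1.8496) = (0.070304, -0.296352, -0.157216)
(a₄, b₄, c₄) = (0.070304, -0.296352, -0.157216) − 0.04·(0.843648, -1.185408, -1.257728) = (0.03655808, -0.24893568, -0.10690688)
∂h/∂a at (0.03655808, -0.24893568, -0.10690688) = 0.43869696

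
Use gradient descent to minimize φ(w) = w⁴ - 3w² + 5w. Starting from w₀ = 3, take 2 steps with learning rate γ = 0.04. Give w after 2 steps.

-1.11008

φ′(w) = 4w³ - 6w + 5
w₁ = 3 − 0.04·95 = -0.8
w₂ = -0.8 − 0.04·7.752 = -1.11008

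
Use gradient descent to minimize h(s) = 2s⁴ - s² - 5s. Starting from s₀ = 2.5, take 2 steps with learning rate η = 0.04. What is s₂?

0.89552

h′(s) = 8s³ - 2s - 5
Step 1: h′(2.5) = 115; s₁ = 2.5 − 0.04·115 = -2.1
Step 2: h′(-2.1) = -74.888; s₂ = -2.1 − 0.04·(-74.888) = 0.89552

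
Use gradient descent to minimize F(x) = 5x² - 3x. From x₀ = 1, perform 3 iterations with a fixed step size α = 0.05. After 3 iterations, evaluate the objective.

-0.41171875

F′(x) = 10x - 3
x₁ = 1 − 0.05·7 = 0.65
x₂ = 0.65 − 0.05·3.5 = 0.475
x₃ = 0.475 − 0.05·1.75 = 0.3875
F(0.3875) = -0.41171875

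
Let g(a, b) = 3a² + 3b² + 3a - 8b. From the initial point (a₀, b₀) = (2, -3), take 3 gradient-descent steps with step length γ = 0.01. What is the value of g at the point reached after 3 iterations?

∇g = (6a + 3, 6b - 8)
Step 1: at (2, -3), ∇g = (15, -26) → (2, -3) − 0.01·(15, -26) = (1.85, -2.74)
Step 2: at (1.85, -2.74), ∇g = (14.1, -24.44) → (1.85, -2.74) − 0.01·(14.1, -24.44) = (1.709, -2.4956)
Step 3: at (1.709, -2.4956), ∇g = (13.254, -22.9736) → (1.709, -2.4956) − 0.01·(13.254, -22.9736) = (1.57646, -2.265864)
g(1.57646, -2.265864) = 45.714389394288

45.714389394288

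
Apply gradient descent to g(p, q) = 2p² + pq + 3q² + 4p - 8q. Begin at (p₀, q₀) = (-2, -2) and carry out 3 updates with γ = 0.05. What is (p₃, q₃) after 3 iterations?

(-1.40475, 0.37425)

∇g = (4p + q + 4, p + 6q - 8)
(p₁, q₁) = (-2, -2) − 0.05·(-6, -22) = (-1.7, -0.9)
(p₂, q₂) = (-1.7, -0.9) − 0.05·(-3.7, -15.1) = (-1.515, -0.145)
(p₃, q₃) = (-1.515, -0.145) − 0.05·(-2.205, -10.385) = (-1.40475, 0.37425)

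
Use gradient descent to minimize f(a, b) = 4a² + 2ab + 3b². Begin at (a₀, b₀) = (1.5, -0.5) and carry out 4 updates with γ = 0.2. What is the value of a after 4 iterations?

∇f = (8a + 2b, 2a + 6b)
(a₁, b₁) = (1.5, -0.5) − 0.2·(11, 0) = (-0.7, -0.5)
(a₂, b₂) = (-0.7, -0.5) − 0.2·(-6.6, -4.4) = (0.62, 0.38)
(a₃, b₃) = (0.62, 0.38) − 0.2·(5.72, 3.52) = (-0.524, -0.324)
(a₄, b₄) = (-0.524, -0.324) − 0.2·(-4.84, -2.992) = (0.444, 0.2744)
a = 0.444

0.444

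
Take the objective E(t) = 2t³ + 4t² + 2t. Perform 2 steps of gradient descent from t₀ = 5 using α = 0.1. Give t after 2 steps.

-124.024

E′(t) = 6t² + 8t + 2
t₁ = 5 − 0.1·192 = -14.2
t₂ = -14.2 − 0.1·1098.24 = -124.024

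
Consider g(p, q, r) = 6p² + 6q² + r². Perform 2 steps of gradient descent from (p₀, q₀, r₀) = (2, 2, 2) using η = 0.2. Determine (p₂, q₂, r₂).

∇g = (12p, 12q, 2r)
Step 1: at (2, 2, 2), ∇g = (24, 24, 4) → (2, 2, 2) − 0.2·(24, 24, 4) = (-2.8, -2.8, 1.2)
Step 2: at (-2.8, -2.8, 1.2), ∇g = (-33.6, -33.6, 2.4) → (-2.8, -2.8, 1.2) − 0.2·(-33.6, -33.6, 2.4) = (3.92, 3.92, 0.72)

(3.92, 3.92, 0.72)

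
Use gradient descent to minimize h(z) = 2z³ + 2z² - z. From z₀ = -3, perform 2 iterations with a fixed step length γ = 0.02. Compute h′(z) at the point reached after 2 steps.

143.108914148864

h′(z) = 6z² + 4z - 1
Step 1: h′(-3) = 41; z₁ = -3 − 0.02·41 = -3.82
Step 2: h′(-3.82) = 71.2744; z₂ = -3.82 − 0.02·71.2744 = -5.245488
h′(z) at (-5.245488) = 143.108914148864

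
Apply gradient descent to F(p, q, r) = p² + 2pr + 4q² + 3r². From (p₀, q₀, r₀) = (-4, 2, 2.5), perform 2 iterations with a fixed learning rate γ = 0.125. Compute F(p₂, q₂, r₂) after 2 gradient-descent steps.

∇F = (2p + 2r, 8q, 2p + 6r)
Step 1: at (-4, 2, 2.5), ∇F = (-3, 16, 7) → (-4, 2, 2.5) − 0.125·(-3, 16, 7) = (-3.625, 0, 1.625)
Step 2: at (-3.625, 0, 1.625), ∇F = (-4, 0, 2.5) → (-3.625, 0, 1.625) − 0.125·(-4, 0, 2.5) = (-3.125, 0, 1.3125)
F(-3.125, 0, 1.3125) = 6.73046875

6.73046875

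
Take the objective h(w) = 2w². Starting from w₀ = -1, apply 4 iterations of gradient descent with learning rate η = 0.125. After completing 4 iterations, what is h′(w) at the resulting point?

h′(w) = 4w
Step 1: h′(-1) = -4; w₁ = -1 − 0.125·(-4) = -0.5
Step 2: h′(-0.5) = -2; w₂ = -0.5 − 0.125·(-2) = -0.25
Step 3: h′(-0.25) = -1; w₃ = -0.25 − 0.125·(-1) = -0.125
Step 4: h′(-0.125) = -0.5; w₄ = -0.125 − 0.125·(-0.5) = -0.0625
h′(w) at (-0.0625) = -0.25

-0.25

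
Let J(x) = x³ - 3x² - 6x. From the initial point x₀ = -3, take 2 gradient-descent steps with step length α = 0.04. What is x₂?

-7.909632

J′(x) = 3x² - 6x - 6
x₁ = -3 − 0.04·39 = -4.56
x₂ = -4.56 − 0.04·83.7408 = -7.909632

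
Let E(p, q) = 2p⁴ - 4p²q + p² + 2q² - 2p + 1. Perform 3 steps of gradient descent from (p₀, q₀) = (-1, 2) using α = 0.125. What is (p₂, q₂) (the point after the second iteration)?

∇E = (8p³ - 8pq + 2p - 2, -4p² + 4q)
(p₁, q₁) = (-1, 2) − 0.125·(4, 4) = (-1.5, 1.5)
(p₂, q₂) = (-1.5, 1.5) − 0.125·(-14, -3) = (0.25, 1.875)

(0.25, 1.875)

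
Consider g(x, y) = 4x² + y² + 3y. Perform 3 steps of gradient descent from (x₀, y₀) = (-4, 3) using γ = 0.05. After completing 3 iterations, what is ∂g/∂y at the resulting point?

∇g = (8x, 2y + 3)
(x₁, y₁) = (-4, 3) − 0.05·(-32, 9) = (-2.4, 2.55)
(x₂, y₂) = (-2.4, 2.55) − 0.05·(-19.2, 8.1) = (-1.44, 2.145)
(x₃, y₃) = (-1.44, 2.145) − 0.05·(-11.52, 7.29) = (-0.864, 1.7805)
∂g/∂y at (-0.864, 1.7805) = 6.561

6.561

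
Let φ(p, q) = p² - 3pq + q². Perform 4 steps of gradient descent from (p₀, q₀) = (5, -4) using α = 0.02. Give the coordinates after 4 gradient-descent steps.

(3.49366608, -2.41123392)

∇φ = (2p - 3q, -3p + 2q)
Step 1: at (5, -4), ∇φ = (22, -23) → (5, -4) − 0.02·(22, -23) = (4.56, -3.54)
Step 2: at (4.56, -3.54), ∇φ = (19.74, -20.76) → (4.56, -3.54) − 0.02·(19.74, -20.76) = (4.1652, -3.1248)
Step 3: at (4.1652, -3.1248), ∇φ = (17.7048, -18.7452) → (4.1652, -3.1248) − 0.02·(17.7048, -18.7452) = (3.811104, -2.749896)
Step 4: at (3.811104, -2.749896), ∇φ = (15.871896, -16.933104) → (3.811104, -2.749896) − 0.02·(15.871896, -16.933104) = (3.49366608, -2.41123392)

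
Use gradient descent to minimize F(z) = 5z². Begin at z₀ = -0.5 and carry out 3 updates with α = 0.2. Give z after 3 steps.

0.5

F′(z) = 10z
z₁ = -0.5 − 0.2·(-5) = 0.5
z₂ = 0.5 − 0.2·5 = -0.5
z₃ = -0.5 − 0.2·(-5) = 0.5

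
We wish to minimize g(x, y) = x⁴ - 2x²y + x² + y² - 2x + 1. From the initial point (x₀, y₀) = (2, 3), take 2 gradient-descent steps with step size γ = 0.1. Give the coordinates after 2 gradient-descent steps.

(1.88, 2.76)

∇g = (4x³ - 4xy + 2x - 2, -2x² + 2y)
(x₁, y₁) = (2, 3) − 0.1·(10, -2) = (1, 3.2)
(x₂, y₂) = (1, 3.2) − 0.1·(-8.8, 4.4) = (1.88, 2.76)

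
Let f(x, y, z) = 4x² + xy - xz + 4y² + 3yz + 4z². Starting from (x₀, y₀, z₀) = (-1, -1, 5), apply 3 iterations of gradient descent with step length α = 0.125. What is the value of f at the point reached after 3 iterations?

∇f = (8x + y - z, x + 8y + 3z, -x + 3y + 8z)
(x₁, y₁, z₁) = (-1, -1, 5) − 0.125·(-14, 6, 38) = (0.75, -1.75, 0.25)
(x₂, y₂, z₂) = (0.75, -1.75, 0.25) − 0.125·(4, -12.5, -4) = (0.25, -0.1875, 0.75)
(x₃, y₃, z₃) = (0.25, -0.1875, 0.75) − 0.125·(1.0625, 1, 5.1875) = (0.1171875, -0.3125, 0.1015625)
f(0.1171875, -0.3125, 0.1015625) = 0.34307861328125

0.34307861328125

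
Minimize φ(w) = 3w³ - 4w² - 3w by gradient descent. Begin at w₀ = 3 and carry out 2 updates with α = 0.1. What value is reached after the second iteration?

φ′(w) = 9w² - 8w - 3
Step 1: φ′(3) = 54; w₁ = 3 − 0.1·54 = -2.4
Step 2: φ′(-2.4) = 68.04; w₂ = -2.4 − 0.1·68.04 = -9.204

-9.204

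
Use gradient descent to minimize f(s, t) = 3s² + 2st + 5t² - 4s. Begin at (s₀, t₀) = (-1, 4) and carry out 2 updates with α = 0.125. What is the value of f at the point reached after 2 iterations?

-0.171875

∇f = (6s + 2t - 4, 2s + 10t)
Step 1: at (-1, 4), ∇f = (-2, 38) → (-1, 4) − 0.125·(-2, 38) = (-0.75, -0.75)
Step 2: at (-0.75, -0.75), ∇f = (-10, -9) → (-0.75, -0.75) − 0.125·(-10, -9) = (0.5, 0.375)
f(0.5, 0.375) = -0.171875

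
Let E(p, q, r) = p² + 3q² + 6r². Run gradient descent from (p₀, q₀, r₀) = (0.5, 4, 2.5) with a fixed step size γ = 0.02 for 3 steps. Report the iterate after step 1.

∇E = (2p, 6q, 12r)
Step 1: at (0.5, 4, 2.5), ∇E = (1, 24, 30) → (0.5, 4, 2.5) − 0.02·(1, 24, 30) = (0.48, 3.52, 1.9)

(0.48, 3.52, 1.9)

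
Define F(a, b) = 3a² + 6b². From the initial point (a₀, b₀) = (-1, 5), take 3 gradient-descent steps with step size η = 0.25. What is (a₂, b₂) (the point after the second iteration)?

(-0.25, 20)

∇F = (6a, 12b)
(a₁, b₁) = (-1, 5) − 0.25·(-6, 60) = (0.5, -10)
(a₂, b₂) = (0.5, -10) − 0.25·(3, -120) = (-0.25, 20)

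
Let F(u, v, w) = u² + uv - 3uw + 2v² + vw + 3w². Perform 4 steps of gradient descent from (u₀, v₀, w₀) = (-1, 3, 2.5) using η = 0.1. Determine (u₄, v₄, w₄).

∇F = (2u + v - 3w, u + 4v + w, -3u + v + 6w)
(u₁, v₁, w₁) = (-1, 3, 2.5) − 0.1·(-6.5, 13.5, 21) = (-0.35, 1.65, 0.4)
(u₂, v₂, w₂) = (-0.35, 1.65, 0.4) − 0.1·(-0.25, 6.65, 5.1) = (-0.325, 0.985, -0.11)
(u₃, v₃, w₃) = (-0.325, 0.985, -0.11) − 0.1·(0.665, 3.505, 1.3) = (-0.3915, 0.6345, -0.24)
(u₄, v₄, w₄) = (-0.3915, 0.6345, -0.24) − 0.1·(0.5715, 1.9065, 0.369) = (-0.44865, 0.44385, -0.2769)

(-0.44865, 0.44385, -0.2769)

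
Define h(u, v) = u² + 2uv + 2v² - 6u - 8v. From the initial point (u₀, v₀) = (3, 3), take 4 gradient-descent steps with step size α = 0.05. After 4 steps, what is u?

2.2015

∇h = (2u + 2v - 6, 2u + 4v - 8)
Step 1: at (3, 3), ∇h = (6, 10) → (3, 3) − 0.05·(6, 10) = (2.7, 2.5)
Step 2: at (2.7, 2.5), ∇h = (4.4, 7.4) → (2.7, 2.5) − 0.05·(4.4, 7.4) = (2.48, 2.13)
Step 3: at (2.48, 2.13), ∇h = (3.22, 5.48) → (2.48, 2.13) − 0.05·(3.22, 5.48) = (2.319, 1.856)
Step 4: at (2.319, 1.856), ∇h = (2.35, 4.062) → (2.319, 1.856) − 0.05·(2.35, 4.062) = (2.2015, 1.6529)
u = 2.2015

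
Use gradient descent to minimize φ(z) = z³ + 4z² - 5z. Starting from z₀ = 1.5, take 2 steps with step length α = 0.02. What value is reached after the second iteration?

φ′(z) = 3z² + 8z - 5
Step 1: φ′(1.5) = 13.75; z₁ = 1.5 − 0.02·13.75 = 1.225
Step 2: φ′(1.225) = 9.301875; z₂ = 1.225 − 0.02·9.301875 = 1.0389625

1.0389625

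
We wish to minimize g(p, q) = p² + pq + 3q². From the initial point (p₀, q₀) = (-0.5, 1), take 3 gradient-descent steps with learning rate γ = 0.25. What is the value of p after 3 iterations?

∇g = (2p + q, p + 6q)
(p₁, q₁) = (-0.5, 1) − 0.25·(0, 5.5) = (-0.5, -0.375)
(p₂, q₂) = (-0.5, -0.375) − 0.25·(-1.375, -2.75) = (-0.15625, 0.3125)
(p₃, q₃) = (-0.15625, 0.3125) − 0.25·(0, 1.71875) = (-0.15625, -0.1171875)
p = -0.15625

-0.15625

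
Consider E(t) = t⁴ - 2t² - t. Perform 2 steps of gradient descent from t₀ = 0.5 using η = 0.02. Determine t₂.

0.60069

E′(t) = 4t³ - 4t - 1
Step 1: E′(0.5) = -2.5; t₁ = 0.5 − 0.02·(-2.5) = 0.55
Step 2: E′(0.55) = -2.5345; t₂ = 0.55 − 0.02·(-2.5345) = 0.60069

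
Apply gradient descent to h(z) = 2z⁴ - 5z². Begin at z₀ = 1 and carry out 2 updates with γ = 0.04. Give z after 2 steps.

h′(z) = 8z³ - 10z
z₁ = 1 − 0.04·(-2) = 1.08
z₂ = 1.08 − 0.04·(-0.722304) = 1.10889216

1.10889216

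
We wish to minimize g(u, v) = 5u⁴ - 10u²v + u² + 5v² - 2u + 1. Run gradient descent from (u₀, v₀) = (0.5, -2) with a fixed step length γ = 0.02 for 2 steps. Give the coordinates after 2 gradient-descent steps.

∇g = (20u³ - 20uv + 2u - 2, -10u² + 10v)
Step 1: at (0.5, -2), ∇g = (21.5, -22.5) → (0.5, -2) − 0.02·(21.5, -22.5) = (0.07, -1.55)
Step 2: at (0.07, -1.55), ∇g = (0.31686, -15.549) → (0.07, -1.55) − 0.02·(0.31686, -15.549) = (0.0636628, -1.23902)

(0.0636628, -1.23902)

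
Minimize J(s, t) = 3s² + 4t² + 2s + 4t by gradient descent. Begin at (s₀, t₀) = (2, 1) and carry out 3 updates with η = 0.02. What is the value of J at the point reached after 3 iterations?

∇J = (6s + 2, 8t + 4)
Step 1: at (2, 1), ∇J = (14, 12) → (2, 1) − 0.02·(14, 12) = (1.72, 0.76)
Step 2: at (1.72, 0.76), ∇J = (12.32, 10.08) → (1.72, 0.76) − 0.02·(12.32, 10.08) = (1.4736, 0.5584)
Step 3: at (1.4736, 0.5584), ∇J = (10.8416, 8.4672) → (1.4736, 0.5584) − 0.02·(10.8416, 8.4672) = (1.256768, 0.389056)
J(1.256768, 0.389056) = 9.413615702016

9.413615702016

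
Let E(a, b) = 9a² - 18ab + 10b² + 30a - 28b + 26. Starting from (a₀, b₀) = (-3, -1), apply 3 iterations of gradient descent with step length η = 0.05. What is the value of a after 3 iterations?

-2.721

∇E = (18a - 18b + 30, -18a + 20b - 28)
Step 1: at (-3, -1), ∇E = (-6, 6) → (-3, -1) − 0.05·(-6, 6) = (-2.7, -1.3)
Step 2: at (-2.7, -1.3), ∇E = (4.8, -5.4) → (-2.7, -1.3) − 0.05·(4.8, -5.4) = (-2.94, -1.03)
Step 3: at (-2.94, -1.03), ∇E = (-4.38, 4.32) → (-2.94, -1.03) − 0.05·(-4.38, 4.32) = (-2.721, -1.246)
a = -2.721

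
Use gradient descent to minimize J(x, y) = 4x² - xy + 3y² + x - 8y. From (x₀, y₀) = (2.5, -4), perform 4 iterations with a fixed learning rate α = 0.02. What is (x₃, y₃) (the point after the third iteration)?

(1.264536, -2.195388)

∇J = (8x - y + 1, -x + 6y - 8)
(x₁, y₁) = (2.5, -4) − 0.02·(25, -34.5) = (2, -3.31)
(x₂, y₂) = (2, -3.31) − 0.02·(20.31, -29.86) = (1.5938, -2.7128)
(x₃, y₃) = (1.5938, -2.7128) − 0.02·(16.4632, -25.8706) = (1.264536, -2.195388)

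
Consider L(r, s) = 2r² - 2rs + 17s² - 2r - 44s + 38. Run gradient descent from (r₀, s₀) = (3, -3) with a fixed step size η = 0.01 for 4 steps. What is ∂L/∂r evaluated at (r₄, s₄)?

∇L = (4r - 2s - 2, -2r + 34s - 44)
Step 1: at (3, -3), ∇L = (16, -152) → (3, -3) − 0.01·(16, -152) = (2.84, -1.48)
Step 2: at (2.84, -1.48), ∇L = (12.32, -100) → (2.84, -1.48) − 0.01·(12.32, -100) = (2.7168, -0.48)
Step 3: at (2.7168, -0.48), ∇L = (9.8272, -65.7536) → (2.7168, -0.48) − 0.01·(9.8272, -65.7536) = (2.618528, 0.177536)
Step 4: at (2.618528, 0.177536), ∇L = (8.11904, -43.200832) → (2.618528, 0.177536) − 0.01·(8.11904, -43.200832) = (2.5373376, 0.60954432)
∂L/∂r at (2.5373376, 0.60954432) = 6.93026176

6.93026176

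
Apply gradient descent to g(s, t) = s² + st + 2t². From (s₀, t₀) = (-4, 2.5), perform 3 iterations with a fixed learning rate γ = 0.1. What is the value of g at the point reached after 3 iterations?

∇g = (2s + t, s + 4t)
(s₁, t₁) = (-4, 2.5) − 0.1·(-5.5, 6) = (-3.45, 1.9)
(s₂, t₂) = (-3.45, 1.9) − 0.1·(-5, 4.15) = (-2.95, 1.485)
(s₃, t₃) = (-2.95, 1.485) − 0.1·(-4.415, 2.99) = (-2.5085, 1.186)
g(-2.5085, 1.186) = 6.13068325

6.13068325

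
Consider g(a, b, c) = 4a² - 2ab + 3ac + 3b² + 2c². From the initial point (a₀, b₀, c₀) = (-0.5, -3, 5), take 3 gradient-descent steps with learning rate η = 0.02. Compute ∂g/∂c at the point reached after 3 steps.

12.315328

∇g = (8a - 2b + 3c, -2a + 6b, 3a + 4c)
Step 1: at (-0.5, -3, 5), ∇g = (17, -17, 18.5) → (-0.5, -3, 5) − 0.02·(17, -17, 18.5) = (-0.84, -2.66, 4.63)
Step 2: at (-0.84, -2.66, 4.63), ∇g = (12.49, -14.28, 16) → (-0.84, -2.66, 4.63) − 0.02·(12.49, -14.28, 16) = (-1.0898, -2.3744, 4.31)
Step 3: at (-1.0898, -2.3744, 4.31), ∇g = (8.9604, -12.0668, 13.9706) → (-1.0898, -2.3744, 4.31) − 0.02·(8.9604, -12.0668, 13.9706) = (-1.269008, -2.133064, 4.030588)
∂g/∂c at (-1.269008, -2.133064, 4.030588) = 12.315328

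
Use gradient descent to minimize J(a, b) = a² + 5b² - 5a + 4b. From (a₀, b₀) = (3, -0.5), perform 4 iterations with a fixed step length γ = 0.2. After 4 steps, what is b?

∇J = (2a - 5, 10b + 4)
(a₁, b₁) = (3, -0.5) − 0.2·(1, -1) = (2.8, -0.3)
(a₂, b₂) = (2.8, -0.3) − 0.2·(0.6, 1) = (2.68, -0.5)
(a₃, b₃) = (2.68, -0.5) − 0.2·(0.36, -1) = (2.608, -0.3)
(a₄, b₄) = (2.608, -0.3) − 0.2·(0.216, 1) = (2.5648, -0.5)
b = -0.5

-0.5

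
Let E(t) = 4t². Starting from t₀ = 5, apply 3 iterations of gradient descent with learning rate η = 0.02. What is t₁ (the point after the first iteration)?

4.2

E′(t) = 8t
Step 1: E′(5) = 40; t₁ = 5 − 0.02·40 = 4.2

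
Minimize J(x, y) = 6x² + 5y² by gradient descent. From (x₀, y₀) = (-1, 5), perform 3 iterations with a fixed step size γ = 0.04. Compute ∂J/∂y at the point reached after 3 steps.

10.8

∇J = (12x, 10y)
(x₁, y₁) = (-1, 5) − 0.04·(-12, 50) = (-0.52, 3)
(x₂, y₂) = (-0.52, 3) − 0.04·(-6.24, 30) = (-0.2704, 1.8)
(x₃, y₃) = (-0.2704, 1.8) − 0.04·(-3.2448, 18) = (-0.140608, 1.08)
∂J/∂y at (-0.140608, 1.08) = 10.8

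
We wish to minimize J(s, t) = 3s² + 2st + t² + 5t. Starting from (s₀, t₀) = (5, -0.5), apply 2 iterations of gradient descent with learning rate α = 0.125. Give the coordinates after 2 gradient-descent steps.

∇J = (6s + 2t, 2s + 2t + 5)
(s₁, t₁) = (5, -0.5) − 0.125·(29, 14) = (1.375, -2.25)
(s₂, t₂) = (1.375, -2.25) − 0.125·(3.75, 3.25) = (0.90625, -2.65625)

(0.90625, -2.65625)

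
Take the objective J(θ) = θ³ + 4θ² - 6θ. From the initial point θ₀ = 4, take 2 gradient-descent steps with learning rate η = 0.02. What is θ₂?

J′(θ) = 3θ² + 8θ - 6
Step 1: J′(4) = 74; θ₁ = 4 − 0.02·74 = 2.52
Step 2: J′(2.52) = 33.2112; θ₂ = 2.52 − 0.02·33.2112 = 1.855776

1.855776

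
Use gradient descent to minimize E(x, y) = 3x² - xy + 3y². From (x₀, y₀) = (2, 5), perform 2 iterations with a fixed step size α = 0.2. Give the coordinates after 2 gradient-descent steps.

(-0.24, 0.24)

∇E = (6x - y, -x + 6y)
(x₁, y₁) = (2, 5) − 0.2·(7, 28) = (0.6, -0.6)
(x₂, y₂) = (0.6, -0.6) − 0.2·(4.2, -4.2) = (-0.24, 0.24)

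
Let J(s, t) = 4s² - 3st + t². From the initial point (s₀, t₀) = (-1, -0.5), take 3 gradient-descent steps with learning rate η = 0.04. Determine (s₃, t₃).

(-0.464192, -0.641344)

∇J = (8s - 3t, -3s + 2t)
(s₁, t₁) = (-1, -0.5) − 0.04·(-6.5, 2) = (-0.74, -0.58)
(s₂, t₂) = (-0.74, -0.58) − 0.04·(-4.18, 1.06) = (-0.5728, -0.6224)
(s₃, t₃) = (-0.5728, -0.6224) − 0.04·(-2.7152, 0.4736) = (-0.464192, -0.641344)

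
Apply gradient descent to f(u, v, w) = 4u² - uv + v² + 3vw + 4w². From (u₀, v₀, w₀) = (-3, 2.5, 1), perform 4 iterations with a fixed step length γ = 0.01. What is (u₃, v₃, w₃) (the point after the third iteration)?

(-2.270021, 2.197616, 0.580559)

∇f = (8u - v, -u + 2v + 3w, 3v + 8w)
Step 1: at (-3, 2.5, 1), ∇f = (-26.5, 11, 15.5) → (-3, 2.5, 1) − 0.01·(-26.5, 11, 15.5) = (-2.735, 2.39, 0.845)
Step 2: at (-2.735, 2.39, 0.845), ∇f = (-24.27, 10.05, 13.93) → (-2.735, 2.39, 0.845) − 0.01·(-24.27, 10.05, 13.93) = (-2.4923, 2.2895, 0.7057)
Step 3: at (-2.4923, 2.2895, 0.7057), ∇f = (-22.2279, 9.1884, 12.5141) → (-2.4923, 2.2895, 0.7057) − 0.01·(-22.2279, 9.1884, 12.5141) = (-2.270021, 2.197616, 0.580559)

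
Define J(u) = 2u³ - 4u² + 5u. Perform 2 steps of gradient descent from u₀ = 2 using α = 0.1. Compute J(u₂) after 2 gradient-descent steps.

1.663765392

J′(u) = 6u² - 8u + 5
u₁ = 2 − 0.1·13 = 0.7
u₂ = 0.7 − 0.1·2.34 = 0.466
J(0.466) = 1.663765392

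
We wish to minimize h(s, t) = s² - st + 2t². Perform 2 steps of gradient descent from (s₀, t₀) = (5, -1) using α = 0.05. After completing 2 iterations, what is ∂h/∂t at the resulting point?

∇h = (2s - t, -s + 4t)
(s₁, t₁) = (5, -1) − 0.05·(11, -9) = (4.45, -0.55)
(s₂, t₂) = (4.45, -0.55) − 0.05·(9.45, -6.65) = (3.9775, -0.2175)
∂h/∂t at (3.9775, -0.2175) = -4.8475

-4.8475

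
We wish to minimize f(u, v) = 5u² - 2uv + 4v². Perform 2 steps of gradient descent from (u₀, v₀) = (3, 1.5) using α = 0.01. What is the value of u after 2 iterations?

2.4858

∇f = (10u - 2v, -2u + 8v)
Step 1: at (3, 1.5), ∇f = (27, 6) → (3, 1.5) − 0.01·(27, 6) = (2.73, 1.44)
Step 2: at (2.73, 1.44), ∇f = (24.42, 6.06) → (2.73, 1.44) − 0.01·(24.42, 6.06) = (2.4858, 1.3794)
u = 2.4858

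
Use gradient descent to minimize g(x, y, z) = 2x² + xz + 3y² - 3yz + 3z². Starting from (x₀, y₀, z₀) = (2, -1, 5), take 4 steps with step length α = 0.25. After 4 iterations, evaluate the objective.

∇g = (4x + z, 6y - 3z, x - 3y + 6z)
Step 1: at (2, -1, 5), ∇g = (13, -21, 35) → (2, -1, 5) − 0.25·(13, -21, 35) = (-1.25, 4.25, -3.75)
Step 2: at (-1.25, 4.25, -3.75), ∇g = (-8.75, 36.75, -36.5) → (-1.25, 4.25, -3.75) − 0.25·(-8.75, 36.75, -36.5) = (0.9375, -4.9375, 5.375)
Step 3: at (0.9375, -4.9375, 5.375), ∇g = (9.125, -45.75, 48) → (0.9375, -4.9375, 5.375) − 0.25·(9.125, -45.75, 48) = (-1.34375, 6.5, -6.625)
Step 4: at (-1.34375, 6.5, -6.625), ∇g = (-12, 58.875, -60.59375) → (-1.34375, 6.5, -6.625) − 0.25·(-12, 58.875, -60.59375) = (1.65625, -8.21875, 8.5234375)
g(1.65625, -8.21875, 8.5234375) = 650.34979248046875

650.34979248046875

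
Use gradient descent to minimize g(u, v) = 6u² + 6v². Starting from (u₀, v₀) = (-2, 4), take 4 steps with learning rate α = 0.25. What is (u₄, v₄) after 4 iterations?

∇g = (12u, 12v)
(u₁, v₁) = (-2, 4) − 0.25·(-24, 48) = (4, -8)
(u₂, v₂) = (4, -8) − 0.25·(48, -96) = (-8, 16)
(u₃, v₃) = (-8, 16) − 0.25·(-96, 192) = (16, -32)
(u₄, v₄) = (16, -32) − 0.25·(192, -384) = (-32, 64)

(-32, 64)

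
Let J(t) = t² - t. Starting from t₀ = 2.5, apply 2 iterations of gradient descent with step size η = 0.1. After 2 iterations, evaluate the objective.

1.3884

J′(t) = 2t - 1
Step 1: J′(2.5) = 4; t₁ = 2.5 − 0.1·4 = 2.1
Step 2: J′(2.1) = 3.2; t₂ = 2.1 − 0.1·3.2 = 1.78
J(1.78) = 1.3884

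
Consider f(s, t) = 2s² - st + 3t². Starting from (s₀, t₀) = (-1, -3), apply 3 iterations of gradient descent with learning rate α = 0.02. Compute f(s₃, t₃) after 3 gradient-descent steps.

12.955989152512

∇f = (4s - t, -s + 6t)
Step 1: at (-1, -3), ∇f = (-1, -17) → (-1, -3) − 0.02·(-1, -17) = (-0.98, -2.66)
Step 2: at (-0.98, -2.66), ∇f = (-1.26, -14.98) → (-0.98, -2.66) − 0.02·(-1.26, -14.98) = (-0.9548, -2.3604)
Step 3: at (-0.9548, -2.3604), ∇f = (-1.4588, -13.2076) → (-0.9548, -2.3604) − 0.02·(-1.4588, -13.2076) = (-0.925624, -2.096248)
f(-0.925624, -2.096248) = 12.955989152512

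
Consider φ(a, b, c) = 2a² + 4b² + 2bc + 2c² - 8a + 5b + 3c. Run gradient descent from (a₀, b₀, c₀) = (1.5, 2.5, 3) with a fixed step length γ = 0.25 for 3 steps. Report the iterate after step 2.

(2, 5, 1.875)

∇φ = (4a - 8, 8b + 2c + 5, 2b + 4c + 3)
(a₁, b₁, c₁) = (1.5, 2.5, 3) − 0.25·(-2, 31, 20) = (2, -5.25, -2)
(a₂, b₂, c₂) = (2, -5.25, -2) − 0.25·(0, -41, -15.5) = (2, 5, 1.875)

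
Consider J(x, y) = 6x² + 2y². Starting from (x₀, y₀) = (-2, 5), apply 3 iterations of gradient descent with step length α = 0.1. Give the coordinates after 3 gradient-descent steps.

(0.016, 1.08)

∇J = (12x, 4y)
(x₁, y₁) = (-2, 5) − 0.1·(-24, 20) = (0.4, 3)
(x₂, y₂) = (0.4, 3) − 0.1·(4.8, 12) = (-0.08, 1.8)
(x₃, y₃) = (-0.08, 1.8) − 0.1·(-0.96, 7.2) = (0.016, 1.08)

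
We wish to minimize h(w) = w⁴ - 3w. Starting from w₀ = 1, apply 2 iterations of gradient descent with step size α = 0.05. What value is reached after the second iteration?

h′(w) = 4w³ - 3
w₁ = 1 − 0.05·1 = 0.95
w₂ = 0.95 − 0.05·0.4295 = 0.928525

0.928525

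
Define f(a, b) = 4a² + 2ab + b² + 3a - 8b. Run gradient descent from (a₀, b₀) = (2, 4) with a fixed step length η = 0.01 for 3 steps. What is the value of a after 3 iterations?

1.255284

∇f = (8a + 2b + 3, 2a + 2b - 8)
Step 1: at (2, 4), ∇f = (27, 4) → (2, 4) − 0.01·(27, 4) = (1.73, 3.96)
Step 2: at (1.73, 3.96), ∇f = (24.76, 3.38) → (1.73, 3.96) − 0.01·(24.76, 3.38) = (1.4824, 3.9262)
Step 3: at (1.4824, 3.9262), ∇f = (22.7116, 2.8172) → (1.4824, 3.9262) − 0.01·(22.7116, 2.8172) = (1.255284, 3.898028)
a = 1.255284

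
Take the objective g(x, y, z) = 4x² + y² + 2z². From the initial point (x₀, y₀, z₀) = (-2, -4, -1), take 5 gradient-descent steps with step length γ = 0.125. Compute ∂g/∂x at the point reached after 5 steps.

∇g = (8x, 2y, 4z)
(x₁, y₁, z₁) = (-2, -4, -1) − 0.125·(-16, -8, -4) = (0, -3, -0.5)
(x₂, y₂, z₂) = (0, -3, -0.5) − 0.125·(0, -6, -2) = (0, -2.25, -0.25)
(x₃, y₃, z₃) = (0, -2.25, -0.25) − 0.125·(0, -4.5, -1) = (0, -1.6875, -0.125)
(x₄, y₄, z₄) = (0, -1.6875, -0.125) − 0.125·(0, -3.375, -0.5) = (0, -1.265625, -0.0625)
(x₅, y₅, z₅) = (0, -1.265625, -0.0625) − 0.125·(0, -2.53125, -0.25) = (0, -0.94921875, -0.03125)
∂g/∂x at (0, -0.94921875, -0.03125) = 0

0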